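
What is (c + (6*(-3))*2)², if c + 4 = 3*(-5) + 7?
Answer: 2304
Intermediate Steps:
c = -12 (c = -4 + (3*(-5) + 7) = -4 + (-15 + 7) = -4 - 8 = -12)
(c + (6*(-3))*2)² = (-12 + (6*(-3))*2)² = (-12 - 18*2)² = (-12 - 36)² = (-48)² = 2304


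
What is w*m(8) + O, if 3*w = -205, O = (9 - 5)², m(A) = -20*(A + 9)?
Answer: 69748/3 ≈ 23249.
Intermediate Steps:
m(A) = -180 - 20*A (m(A) = -20*(9 + A) = -180 - 20*A)
O = 16 (O = 4² = 16)
w = -205/3 (w = (⅓)*(-205) = -205/3 ≈ -68.333)
w*m(8) + O = -205*(-180 - 20*8)/3 + 16 = -205*(-180 - 160)/3 + 16 = -205/3*(-340) + 16 = 69700/3 + 16 = 69748/3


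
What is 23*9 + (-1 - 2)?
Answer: 204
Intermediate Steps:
23*9 + (-1 - 2) = 207 - 3 = 204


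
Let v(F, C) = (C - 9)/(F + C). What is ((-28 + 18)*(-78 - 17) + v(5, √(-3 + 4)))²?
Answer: 8099716/9 ≈ 8.9997e+5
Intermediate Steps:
v(F, C) = (-9 + C)/(C + F)
((-28 + 18)*(-78 - 17) + v(5, √(-3 + 4)))² = ((-28 + 18)*(-78 - 17) + (-9 + √(-3 + 4))/(√(-3 + 4) + 5))² = (-10*(-95) + (-9 + √1)/(√1 + 5))² = (950 + (-9 + 1)/(1 + 5))² = (950 - 8/6)² = (950 + (⅙)*(-8))² = (950 - 4/3)² = (2846/3)² = 8099716/9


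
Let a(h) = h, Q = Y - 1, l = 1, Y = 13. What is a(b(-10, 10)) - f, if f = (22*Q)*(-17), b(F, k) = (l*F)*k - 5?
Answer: 4383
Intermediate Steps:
Q = 12 (Q = 13 - 1 = 12)
b(F, k) = -5 + F*k (b(F, k) = (1*F)*k - 5 = F*k - 5 = -5 + F*k)
f = -4488 (f = (22*12)*(-17) = 264*(-17) = -4488)
a(b(-10, 10)) - f = (-5 - 10*10) - 1*(-4488) = (-5 - 100) + 4488 = -105 + 4488 = 4383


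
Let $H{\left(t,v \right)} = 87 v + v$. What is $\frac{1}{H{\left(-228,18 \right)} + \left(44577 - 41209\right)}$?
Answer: $\frac{1}{4952} \approx 0.00020194$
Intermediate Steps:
$H{\left(t,v \right)} = 88 v$
$\frac{1}{H{\left(-228,18 \right)} + \left(44577 - 41209\right)} = \frac{1}{88 \cdot 18 + \left(44577 - 41209\right)} = \frac{1}{1584 + 3368} = \frac{1}{4952}$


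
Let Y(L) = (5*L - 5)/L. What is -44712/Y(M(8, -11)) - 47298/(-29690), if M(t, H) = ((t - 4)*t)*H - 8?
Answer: -47781436791/5359045 ≈ -8916.0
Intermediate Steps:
M(t, H) = -8 + H*t*(-4 + t) (M(t, H) = ((-4 + t)*t)*H - 8 = (t*(-4 + t))*H - 8 = H*t*(-4 + t) - 8 = -8 + H*t*(-4 + t))
Y(L) = (-5 + 5*L)/L
-44712/Y(M(8, -11)) - 47298/(-29690) = -44712/(5 - 5/(-8 - 11*8² - 4*(-11)*8)) - 47298/(-29690) = -44712/(5 - 5/(-8 - 11*64 + 352)) - 47298*(-1/29690) = -44712/(5 - 5/(-8 - 704 + 352)) + 23649/14845 = -44712/(5 - 5/(-360)) + 23649/14845 = -44712/(5 - 5*(-1/360)) + 23649/14845 = -44712/(5 + 1/72) + 23649/14845 = -44712/361/72 + 23649/14845 = -44712*72/361 + 23649/14845 = -3219264/361 + 23649/14845 = -47781436791/5359045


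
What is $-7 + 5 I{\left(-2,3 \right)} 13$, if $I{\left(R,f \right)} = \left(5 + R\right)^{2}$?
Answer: $578$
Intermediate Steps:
$-7 + 5 I{\left(-2,3 \right)} 13 = -7 + 5 \left(5 - 2\right)^{2} \cdot 13 = -7 + 5 \cdot 3^{2} \cdot 13 = -7 + 5 \cdot 9 \cdot 13 = -7 + 45 \cdot 13 = -7 + 585 = 578$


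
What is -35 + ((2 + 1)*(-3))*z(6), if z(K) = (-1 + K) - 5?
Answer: -35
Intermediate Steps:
z(K) = -6 + K
-35 + ((2 + 1)*(-3))*z(6) = -35 + ((2 + 1)*(-3))*(-6 + 6) = -35 + (3*(-3))*0 = -35 - 9*0 = -35 + 0 = -35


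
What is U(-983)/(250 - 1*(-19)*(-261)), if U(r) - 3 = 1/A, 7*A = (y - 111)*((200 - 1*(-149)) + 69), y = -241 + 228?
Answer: -155489/244076888 ≈ -0.00063705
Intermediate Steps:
y = -13
A = -51832/7 (A = ((-13 - 111)*((200 - 1*(-149)) + 69))/7 = (-124*((200 + 149) + 69))/7 = (-124*(349 + 69))/7 = (-124*418)/7 = (⅐)*(-51832) = -51832/7 ≈ -7404.6)
U(r) = 155489/51832 (U(r) = 3 + 1/(-51832/7) = 3 - 7/51832 = 155489/51832)
U(-983)/(250 - 1*(-19)*(-261)) = 155489/(51832*(250 - 1*(-19)*(-261))) = 155489/(51832*(250 + 19*(-261))) = 155489/(51832*(250 - 4959)) = (155489/51832)/(-4709) = (155489/51832)*(-1/4709) = -155489/244076888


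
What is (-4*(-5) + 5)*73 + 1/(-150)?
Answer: 273749/150 ≈ 1825.0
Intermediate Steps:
(-4*(-5) + 5)*73 + 1/(-150) = (20 + 5)*73 - 1/150 = 25*73 - 1/150 = 1825 - 1/150 = 273749/150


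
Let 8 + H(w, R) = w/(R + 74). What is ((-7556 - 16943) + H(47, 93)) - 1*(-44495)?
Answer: 3338043/167 ≈ 19988.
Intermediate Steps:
H(w, R) = -8 + w/(74 + R) (H(w, R) = -8 + w/(R + 74) = -8 + w/(74 + R))
((-7556 - 16943) + H(47, 93)) - 1*(-44495) = ((-7556 - 16943) + (-592 + 47 - 8*93)/(74 + 93)) - 1*(-44495) = (-24499 + (-592 + 47 - 744)/167) + 44495 = (-24499 + (1/167)*(-1289)) + 44495 = (-24499 - 1289/167) + 44495 = -4092622/167 + 44495 = 3338043/167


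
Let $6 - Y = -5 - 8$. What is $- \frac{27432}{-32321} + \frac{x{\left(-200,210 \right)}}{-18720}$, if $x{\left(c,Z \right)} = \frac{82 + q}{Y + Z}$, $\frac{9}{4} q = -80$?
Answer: $\frac{529182859631}{623503118160} \approx 0.84873$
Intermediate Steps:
$q = - \frac{320}{9}$ ($q = \frac{4}{9} \left(-80\right) = - \frac{320}{9} \approx -35.556$)
$Y = 19$ ($Y = 6 - \left(-5 - 8\right) = 6 - -13 = 6 + 13 = 19$)
$x{\left(c,Z \right)} = \frac{418}{9 \left(19 + Z\right)}$ ($x{\left(c,Z \right)} = \frac{82 - \frac{320}{9}}{19 + Z} = \frac{418}{9 \left(19 + Z\right)}$)
$- \frac{27432}{-32321} + \frac{x{\left(-200,210 \right)}}{-18720} = - \frac{27432}{-32321} + \frac{\frac{418}{9} \frac{1}{19 + 210}}{-18720} = \left(-27432\right) \left(- \frac{1}{32321}\right) + \frac{418}{9 \cdot 229} \left(- \frac{1}{18720}\right) = \frac{27432}{32321} + \frac{418}{9} \cdot \frac{1}{229} \left(- \frac{1}{18720}\right) = \frac{27432}{32321} + \frac{418}{2061} \left(- \frac{1}{18720}\right) = \frac{27432}{32321} - \frac{209}{19290960} = \frac{529182859631}{623503118160}$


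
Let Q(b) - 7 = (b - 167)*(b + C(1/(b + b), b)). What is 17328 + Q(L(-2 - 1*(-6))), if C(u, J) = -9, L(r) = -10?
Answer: 20698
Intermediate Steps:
Q(b) = 7 + (-167 + b)*(-9 + b) (Q(b) = 7 + (b - 167)*(b - 9) = 7 + (-167 + b)*(-9 + b))
17328 + Q(L(-2 - 1*(-6))) = 17328 + (1510 + (-10)**2 - 176*(-10)) = 17328 + (1510 + 100 + 1760) = 17328 + 3370 = 20698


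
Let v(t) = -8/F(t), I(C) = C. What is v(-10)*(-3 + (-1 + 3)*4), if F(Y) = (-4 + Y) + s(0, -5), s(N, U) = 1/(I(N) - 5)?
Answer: 200/71 ≈ 2.8169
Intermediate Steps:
s(N, U) = 1/(-5 + N) (s(N, U) = 1/(N - 5) = 1/(-5 + N))
F(Y) = -21/5 + Y (F(Y) = (-4 + Y) + 1/(-5 + 0) = (-4 + Y) + 1/(-5) = (-4 + Y) - 1/5 = -21/5 + Y)
v(t) = -8/(-21/5 + t)
v(-10)*(-3 + (-1 + 3)*4) = (-40/(-21 + 5*(-10)))*(-3 + (-1 + 3)*4) = (-40/(-21 - 50))*(-3 + 2*4) = (-40/(-71))*(-3 + 8) = -40*(-1/71)*5 = (40/71)*5 = 200/71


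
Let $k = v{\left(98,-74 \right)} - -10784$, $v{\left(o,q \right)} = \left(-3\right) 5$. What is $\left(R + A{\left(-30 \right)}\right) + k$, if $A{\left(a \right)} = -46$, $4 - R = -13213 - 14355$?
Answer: $38295$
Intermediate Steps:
$R = 27572$ ($R = 4 - \left(-13213 - 14355\right) = 4 - -27568 = 4 + 27568 = 27572$)
$v{\left(o,q \right)} = -15$
$k = 10769$ ($k = -15 - -10784 = -15 + 10784 = 10769$)
$\left(R + A{\left(-30 \right)}\right) + k = \left(27572 - 46\right) + 10769 = 27526 + 10769 = 38295$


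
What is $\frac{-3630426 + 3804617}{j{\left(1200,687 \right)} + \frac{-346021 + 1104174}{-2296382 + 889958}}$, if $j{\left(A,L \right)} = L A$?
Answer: $\frac{244986402984}{1159455187447} \approx 0.21129$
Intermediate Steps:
$j{\left(A,L \right)} = A L$
$\frac{-3630426 + 3804617}{j{\left(1200,687 \right)} + \frac{-346021 + 1104174}{-2296382 + 889958}} = \frac{-3630426 + 3804617}{1200 \cdot 687 + \frac{-346021 + 1104174}{-2296382 + 889958}} = \frac{174191}{824400 + \frac{758153}{-1406424}} = \frac{174191}{824400 + 758153 \left(- \frac{1}{1406424}\right)} = \frac{174191}{824400 - \frac{758153}{1406424}} = \frac{174191}{\frac{1159455187447}{1406424}} = 174191 \cdot \frac{1406424}{1159455187447} = \frac{244986402984}{1159455187447}$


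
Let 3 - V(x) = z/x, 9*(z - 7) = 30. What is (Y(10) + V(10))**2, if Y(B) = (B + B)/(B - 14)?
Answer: 8281/900 ≈ 9.2011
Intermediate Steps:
z = 31/3 (z = 7 + (1/9)*30 = 7 + 10/3 = 31/3 ≈ 10.333)
Y(B) = 2*B/(-14 + B) (Y(B) = (2*B)/(-14 + B) = 2*B/(-14 + B))
V(x) = 3 - 31/(3*x)
(Y(10) + V(10))**2 = (2*10/(-14 + 10) + (3 - 31/3/10))**2 = (2*10/(-4) + (3 - 31/3*1/10))**2 = (2*10*(-1/4) + (3 - 31/30))**2 = (-5 + 59/30)**2 = (-91/30)**2 = 8281/900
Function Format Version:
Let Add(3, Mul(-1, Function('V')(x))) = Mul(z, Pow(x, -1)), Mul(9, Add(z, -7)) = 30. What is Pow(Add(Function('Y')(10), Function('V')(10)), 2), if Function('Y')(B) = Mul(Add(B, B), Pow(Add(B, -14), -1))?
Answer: Rational(8281, 900) ≈ 9.2011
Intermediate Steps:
z = Rational(31, 3) (z = Add(7, Mul(Rational(1, 9), 30)) = Add(7, Rational(10, 3)) = Rational(31, 3) ≈ 10.333)
Function('Y')(B) = Mul(2, B, Pow(Add(-14, B), -1)) (Function('Y')(B) = Mul(Mul(2, B), Pow(Add(-14, B), -1)) = Mul(2, B, Pow(Add(-14, B), -1)))
Function('V')(x) = Add(3, Mul(Rational(-31, 3), Pow(x, -1))) (Function('V')(x) = Add(3, Mul(-1, Mul(Rational(31, 3), Pow(x, -1)))) = Add(3, Mul(Rational(-31, 3), Pow(x, -1))))
Pow(Add(Function('Y')(10), Function('V')(10)), 2) = Pow(Add(Mul(2, 10, Pow(Add(-14, 10), -1)), Add(3, Mul(Rational(-31, 3), Pow(10, -1)))), 2) = Pow(Add(Mul(2, 10, Pow(-4, -1)), Add(3, Mul(Rational(-31, 3), Rational(1, 10)))), 2) = Pow(Add(Mul(2, 10, Rational(-1, 4)), Add(3, Rational(-31, 30))), 2) = Pow(Add(-5, Rational(59, 30)), 2) = Pow(Rational(-91, 30), 2) = Rational(8281, 900)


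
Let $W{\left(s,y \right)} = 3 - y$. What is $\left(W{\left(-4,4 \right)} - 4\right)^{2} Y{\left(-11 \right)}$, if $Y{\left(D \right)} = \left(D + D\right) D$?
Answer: $6050$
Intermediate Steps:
$Y{\left(D \right)} = 2 D^{2}$ ($Y{\left(D \right)} = 2 D D = 2 D^{2}$)
$\left(W{\left(-4,4 \right)} - 4\right)^{2} Y{\left(-11 \right)} = \left(\left(3 - 4\right) - 4\right)^{2} \cdot 2 \left(-11\right)^{2} = \left(\left(3 - 4\right) - 4\right)^{2} \cdot 2 \cdot 121 = \left(-1 - 4\right)^{2} \cdot 242 = \left(-5\right)^{2} \cdot 242 = 25 \cdot 242 = 6050$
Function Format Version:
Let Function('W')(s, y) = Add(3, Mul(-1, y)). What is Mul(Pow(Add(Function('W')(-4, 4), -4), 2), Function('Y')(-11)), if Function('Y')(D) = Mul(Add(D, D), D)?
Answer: 6050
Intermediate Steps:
Function('Y')(D) = Mul(2, Pow(D, 2)) (Function('Y')(D) = Mul(Mul(2, D), D) = Mul(2, Pow(D, 2)))
Mul(Pow(Add(Function('W')(-4, 4), -4), 2), Function('Y')(-11)) = Mul(Pow(Add(Add(3, Mul(-1, 4)), -4), 2), Mul(2, Pow(-11, 2))) = Mul(Pow(Add(Add(3, -4), -4), 2), Mul(2, 121)) = Mul(Pow(Add(-1, -4), 2), 242) = Mul(Pow(-5, 2), 242) = Mul(25, 242) = 6050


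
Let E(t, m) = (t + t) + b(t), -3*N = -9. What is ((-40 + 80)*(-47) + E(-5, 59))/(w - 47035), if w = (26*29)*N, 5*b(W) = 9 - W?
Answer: 9436/223865 ≈ 0.042150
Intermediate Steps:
N = 3 (N = -⅓*(-9) = 3)
b(W) = 9/5 - W/5 (b(W) = (9 - W)/5 = 9/5 - W/5)
E(t, m) = 9/5 + 9*t/5 (E(t, m) = (t + t) + (9/5 - t/5) = 2*t + (9/5 - t/5) = 9/5 + 9*t/5)
w = 2262 (w = (26*29)*3 = 754*3 = 2262)
((-40 + 80)*(-47) + E(-5, 59))/(w - 47035) = ((-40 + 80)*(-47) + (9/5 + (9/5)*(-5)))/(2262 - 47035) = (40*(-47) + (9/5 - 9))/(-44773) = (-1880 - 36/5)*(-1/44773) = -9436/5*(-1/44773) = 9436/223865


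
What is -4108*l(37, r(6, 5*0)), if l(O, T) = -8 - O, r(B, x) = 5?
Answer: 184860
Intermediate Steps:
-4108*l(37, r(6, 5*0)) = -4108*(-8 - 1*37) = -4108*(-8 - 37) = -4108*(-45) = 184860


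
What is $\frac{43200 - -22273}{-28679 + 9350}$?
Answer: $- \frac{65473}{19329} \approx -3.3873$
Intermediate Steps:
$\frac{43200 - -22273}{-28679 + 9350} = \frac{43200 + \left(-2332 + 24605\right)}{-19329} = \left(43200 + 22273\right) \left(- \frac{1}{19329}\right) = 65473 \left(- \frac{1}{19329}\right) = - \frac{65473}{19329}$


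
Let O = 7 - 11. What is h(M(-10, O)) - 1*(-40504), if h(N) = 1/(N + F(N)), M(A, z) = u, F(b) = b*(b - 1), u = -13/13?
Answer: 40505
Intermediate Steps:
O = -4
u = -1 (u = -13*1/13 = -1)
F(b) = b*(-1 + b)
M(A, z) = -1
h(N) = 1/(N + N*(-1 + N))
h(M(-10, O)) - 1*(-40504) = (-1)⁻² - 1*(-40504) = 1 + 40504 = 40505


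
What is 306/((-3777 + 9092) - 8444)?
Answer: -102/1043 ≈ -0.097795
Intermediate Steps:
306/((-3777 + 9092) - 8444) = 306/(5315 - 8444) = 306/(-3129) = 306*(-1/3129) = -102/1043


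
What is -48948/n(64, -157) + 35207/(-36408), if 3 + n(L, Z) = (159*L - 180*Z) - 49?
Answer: -195842767/87342792 ≈ -2.2422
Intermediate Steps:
n(L, Z) = -52 - 180*Z + 159*L (n(L, Z) = -3 + ((159*L - 180*Z) - 49) = -3 + ((-180*Z + 159*L) - 49) = -3 + (-49 - 180*Z + 159*L) = -52 - 180*Z + 159*L)
-48948/n(64, -157) + 35207/(-36408) = -48948/(-52 - 180*(-157) + 159*64) + 35207/(-36408) = -48948/(-52 + 28260 + 10176) + 35207*(-1/36408) = -48948/38384 - 35207/36408 = -48948*1/38384 - 35207/36408 = -12237/9596 - 35207/36408 = -195842767/87342792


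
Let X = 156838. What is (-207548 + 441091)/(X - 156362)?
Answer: 233543/476 ≈ 490.64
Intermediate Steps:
(-207548 + 441091)/(X - 156362) = (-207548 + 441091)/(156838 - 156362) = 233543/476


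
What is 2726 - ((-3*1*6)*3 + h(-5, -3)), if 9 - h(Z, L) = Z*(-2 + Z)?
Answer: 2806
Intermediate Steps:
h(Z, L) = 9 - Z*(-2 + Z)
2726 - ((-3*1*6)*3 + h(-5, -3)) = 2726 - ((-3*1*6)*3 + (9 - 1*(-5)² + 2*(-5))) = 2726 - (-3*6*3 + (9 - 1*25 - 10)) = 2726 - (-18*3 + (9 - 25 - 10)) = 2726 - (-54 - 26) = 2726 - 1*(-80) = 2726 + 80 = 2806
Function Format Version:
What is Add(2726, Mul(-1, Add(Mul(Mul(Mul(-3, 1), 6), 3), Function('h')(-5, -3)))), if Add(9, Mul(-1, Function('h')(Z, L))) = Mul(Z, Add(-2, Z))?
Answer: 2806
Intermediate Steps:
Function('h')(Z, L) = Add(9, Mul(-1, Z, Add(-2, Z))) (Function('h')(Z, L) = Add(9, Mul(-1, Mul(Z, Add(-2, Z)))) = Add(9, Mul(-1, Z, Add(-2, Z))))
Add(2726, Mul(-1, Add(Mul(Mul(Mul(-3, 1), 6), 3), Function('h')(-5, -3)))) = Add(2726, Mul(-1, Add(Mul(Mul(Mul(-3, 1), 6), 3), Add(9, Mul(-1, Pow(-5, 2)), Mul(2, -5))))) = Add(2726, Mul(-1, Add(Mul(Mul(-3, 6), 3), Add(9, Mul(-1, 25), -10)))) = Add(2726, Mul(-1, Add(Mul(-18, 3), Add(9, -25, -10)))) = Add(2726, Mul(-1, Add(-54, -26))) = Add(2726, Mul(-1, -80)) = Add(2726, 80) = 2806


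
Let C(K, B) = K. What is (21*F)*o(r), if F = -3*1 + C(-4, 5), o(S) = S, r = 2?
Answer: -294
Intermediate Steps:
F = -7 (F = -3*1 - 4 = -3 - 4 = -7)
(21*F)*o(r) = (21*(-7))*2 = -147*2 = -294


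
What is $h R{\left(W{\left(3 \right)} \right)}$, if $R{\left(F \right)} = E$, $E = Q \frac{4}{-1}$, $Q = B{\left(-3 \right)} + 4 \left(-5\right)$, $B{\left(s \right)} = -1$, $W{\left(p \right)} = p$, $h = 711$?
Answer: $59724$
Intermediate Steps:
$Q = -21$ ($Q = -1 + 4 \left(-5\right) = -1 - 20 = -21$)
$E = 84$ ($E = - 21 \frac{4}{-1} = - 21 \cdot 4 \left(-1\right) = \left(-21\right) \left(-4\right) = 84$)
$R{\left(F \right)} = 84$
$h R{\left(W{\left(3 \right)} \right)} = 711 \cdot 84 = 59724$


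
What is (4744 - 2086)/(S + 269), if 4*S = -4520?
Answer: -886/287 ≈ -3.0871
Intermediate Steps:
S = -1130 (S = (¼)*(-4520) = -1130)
(4744 - 2086)/(S + 269) = (4744 - 2086)/(-1130 + 269) = 2658/(-861) = 2658*(-1/861) = -886/287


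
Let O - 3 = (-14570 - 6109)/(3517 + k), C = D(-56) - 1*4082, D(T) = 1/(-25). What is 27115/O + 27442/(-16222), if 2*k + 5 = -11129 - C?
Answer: 84543154348/8397293967 ≈ 10.068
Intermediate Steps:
D(T) = -1/25
C = -102051/25 (C = -1/25 - 1*4082 = -1/25 - 4082 = -102051/25 ≈ -4082.0)
k = -176299/50 (k = -5/2 + (-11129 - 1*(-102051/25))/2 = -5/2 + (-11129 + 102051/25)/2 = -5/2 + (1/2)*(-176174/25) = -5/2 - 88087/25 = -176299/50 ≈ -3526.0)
O = 1035297/449 (O = 3 + (-14570 - 6109)/(3517 - 176299/50) = 3 - 20679/(-449/50) = 3 - 20679*(-50/449) = 3 + 1033950/449 = 1035297/449 ≈ 2305.8)
27115/O + 27442/(-16222) = 27115/(1035297/449) + 27442/(-16222) = 27115*(449/1035297) + 27442*(-1/16222) = 12174635/1035297 - 13721/8111 = 84543154348/8397293967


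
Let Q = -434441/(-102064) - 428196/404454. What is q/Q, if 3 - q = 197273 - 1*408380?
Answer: 290488718535072/4400266789 ≈ 66016.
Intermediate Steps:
q = 211110 (q = 3 - (197273 - 1*408380) = 3 - (197273 - 408380) = 3 - 1*(-211107) = 3 + 211107 = 211110)
Q = 22001333945/6880032176 (Q = -434441*(-1/102064) - 428196*1/404454 = 434441/102064 - 71366/67409 = 22001333945/6880032176 ≈ 3.1979)
q/Q = 211110/(22001333945/6880032176) = 211110*(6880032176/22001333945) = 290488718535072/4400266789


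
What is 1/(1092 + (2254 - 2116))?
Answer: 1/1230 ≈ 0.00081301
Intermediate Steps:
1/(1092 + (2254 - 2116)) = 1/(1092 + 138) = 1/1230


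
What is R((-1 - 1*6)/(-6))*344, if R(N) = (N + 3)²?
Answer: 53750/9 ≈ 5972.2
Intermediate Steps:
R(N) = (3 + N)²
R((-1 - 1*6)/(-6))*344 = (3 + (-1 - 1*6)/(-6))²*344 = (3 + (-1 - 6)*(-⅙))²*344 = (3 - 7*(-⅙))²*344 = (3 + 7/6)²*344 = (25/6)²*344 = (625/36)*344 = 53750/9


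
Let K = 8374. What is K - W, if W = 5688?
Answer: 2686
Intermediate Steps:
K - W = 8374 - 1*5688 = 8374 - 5688 = 2686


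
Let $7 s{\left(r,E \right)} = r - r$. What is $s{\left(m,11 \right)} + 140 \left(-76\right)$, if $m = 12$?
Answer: $-10640$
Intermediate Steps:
$s{\left(r,E \right)} = 0$ ($s{\left(r,E \right)} = \frac{r - r}{7} = \frac{1}{7} \cdot 0 = 0$)
$s{\left(m,11 \right)} + 140 \left(-76\right) = 0 + 140 \left(-76\right) = 0 - 10640 = -10640$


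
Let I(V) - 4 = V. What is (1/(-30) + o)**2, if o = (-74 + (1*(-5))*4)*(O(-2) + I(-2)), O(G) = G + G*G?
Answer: 127260961/900 ≈ 1.4140e+5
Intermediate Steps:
I(V) = 4 + V
O(G) = G + G**2
o = -376 (o = (-74 + (1*(-5))*4)*(-2*(1 - 2) + (4 - 2)) = (-74 - 5*4)*(-2*(-1) + 2) = (-74 - 20)*(2 + 2) = -94*4 = -376)
(1/(-30) + o)**2 = (1/(-30) - 376)**2 = (-1/30 - 376)**2 = (-11281/30)**2 = 127260961/900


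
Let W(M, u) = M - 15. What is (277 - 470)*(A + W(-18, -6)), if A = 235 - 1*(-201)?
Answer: -77779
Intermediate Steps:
A = 436 (A = 235 + 201 = 436)
W(M, u) = -15 + M
(277 - 470)*(A + W(-18, -6)) = (277 - 470)*(436 + (-15 - 18)) = -193*(436 - 33) = -193*403 = -77779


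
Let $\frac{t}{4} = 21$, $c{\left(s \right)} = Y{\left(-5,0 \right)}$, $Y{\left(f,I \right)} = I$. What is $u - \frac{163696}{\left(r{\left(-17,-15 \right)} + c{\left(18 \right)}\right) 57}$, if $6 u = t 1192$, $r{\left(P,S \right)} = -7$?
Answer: $\frac{6822208}{399} \approx 17098.0$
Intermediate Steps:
$c{\left(s \right)} = 0$
$t = 84$ ($t = 4 \cdot 21 = 84$)
$u = 16688$ ($u = \frac{84 \cdot 1192}{6} = \frac{1}{6} \cdot 100128 = 16688$)
$u - \frac{163696}{\left(r{\left(-17,-15 \right)} + c{\left(18 \right)}\right) 57} = 16688 - \frac{163696}{\left(-7 + 0\right) 57} = 16688 - \frac{163696}{\left(-7\right) 57} = 16688 - \frac{163696}{-399} = 16688 - - \frac{163696}{399} = 16688 + \frac{163696}{399} = \frac{6822208}{399}$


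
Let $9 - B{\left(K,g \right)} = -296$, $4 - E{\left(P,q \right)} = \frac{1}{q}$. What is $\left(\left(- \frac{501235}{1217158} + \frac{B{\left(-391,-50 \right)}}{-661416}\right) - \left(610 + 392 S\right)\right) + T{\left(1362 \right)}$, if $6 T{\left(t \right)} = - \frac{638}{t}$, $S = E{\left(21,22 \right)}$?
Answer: $- \frac{6515088682714024129}{3015306443989224} \approx -2160.7$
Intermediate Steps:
$E{\left(P,q \right)} = 4 - \frac{1}{q}$
$S = \frac{87}{22}$ ($S = 4 - \frac{1}{22} = \frac{87}{22} \approx 3.9545$)
$B{\left(K,g \right)} = 305$ ($B{\left(K,g \right)} = 9 - -296 = 9 + 296 = 305$)
$T{\left(t \right)} = - \frac{319}{3 t}$ ($T{\left(t \right)} = \frac{\left(-638\right) \frac{1}{t}}{6} = - \frac{319}{3 t}$)
$\left(\left(- \frac{501235}{1217158} + \frac{B{\left(-391,-50 \right)}}{-661416}\right) - \left(610 + 392 S\right)\right) + T{\left(1362 \right)} = \left(\left(- \frac{501235}{1217158} + \frac{305}{-661416}\right) - \frac{23762}{11}\right) - \frac{319}{3 \cdot 1362} = \left(\left(\left(-501235\right) \frac{1}{1217158} + 305 \left(- \frac{1}{661416}\right)\right) - \frac{23762}{11}\right) - \frac{319}{4086} = \left(\left(- \frac{501235}{1217158} - \frac{305}{661416}\right) - \frac{23762}{11}\right) - \frac{319}{4086} = \left(- \frac{165948040975}{402523887864} - \frac{23762}{11}\right) - \frac{319}{4086} = - \frac{9566598051875093}{4427762766504} - \frac{319}{4086} = - \frac{6515088682714024129}{3015306443989224}$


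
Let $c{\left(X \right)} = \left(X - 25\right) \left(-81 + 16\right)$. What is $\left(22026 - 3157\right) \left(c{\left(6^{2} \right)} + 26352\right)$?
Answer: $483744553$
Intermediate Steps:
$c{\left(X \right)} = 1625 - 65 X$ ($c{\left(X \right)} = \left(-25 + X\right) \left(-65\right) = 1625 - 65 X$)
$\left(22026 - 3157\right) \left(c{\left(6^{2} \right)} + 26352\right) = \left(22026 - 3157\right) \left(\left(1625 - 65 \cdot 6^{2}\right) + 26352\right) = 18869 \left(\left(1625 - 2340\right) + 26352\right) = 18869 \left(-715 + 26352\right) = 18869 \cdot 25637 = 483744553$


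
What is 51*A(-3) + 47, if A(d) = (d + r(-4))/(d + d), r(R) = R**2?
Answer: -127/2 ≈ -63.500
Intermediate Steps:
A(d) = (16 + d)/(2*d) (A(d) = (d + (-4)**2)/(d + d) = (d + 16)/((2*d)) = (16 + d)*(1/(2*d)) = (16 + d)/(2*d))
51*A(-3) + 47 = 51*((1/2)*(16 - 3)/(-3)) + 47 = 51*((1/2)*(-1/3)*13) + 47 = 51*(-13/6) + 47 = -221/2 + 47 = -127/2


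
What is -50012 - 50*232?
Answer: -61612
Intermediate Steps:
-50012 - 50*232 = -50012 - 1*11600 = -50012 - 11600 = -61612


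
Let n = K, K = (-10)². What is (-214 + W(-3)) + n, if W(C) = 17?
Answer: -97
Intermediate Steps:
K = 100
n = 100
(-214 + W(-3)) + n = (-214 + 17) + 100 = -197 + 100 = -97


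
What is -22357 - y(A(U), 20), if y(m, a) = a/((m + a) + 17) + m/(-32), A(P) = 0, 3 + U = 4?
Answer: -827229/37 ≈ -22358.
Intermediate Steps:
U = 1 (U = -3 + 4 = 1)
y(m, a) = -m/32 + a/(17 + a + m) (y(m, a) = a/((a + m) + 17) + m*(-1/32) = a/(17 + a + m) - m/32 = -m/32 + a/(17 + a + m))
-22357 - y(A(U), 20) = -22357 - (-1*0**2 - 17*0 + 32*20 - 1*20*0)/(32*(17 + 20 + 0)) = -22357 - (-1*0 + 0 + 640 + 0)/(32*37) = -22357 - (0 + 0 + 640 + 0)/(32*37) = -22357 - 640/(32*37) = -22357 - 1*20/37 = -22357 - 20/37 = -827229/37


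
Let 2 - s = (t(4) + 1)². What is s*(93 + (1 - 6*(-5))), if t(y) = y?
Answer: -2852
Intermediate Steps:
s = -23 (s = 2 - (4 + 1)² = 2 - 1*5² = 2 - 1*25 = 2 - 25 = -23)
s*(93 + (1 - 6*(-5))) = -23*(93 + (1 - 6*(-5))) = -23*(93 + (1 + 30)) = -23*(93 + 31) = -23*124 = -2852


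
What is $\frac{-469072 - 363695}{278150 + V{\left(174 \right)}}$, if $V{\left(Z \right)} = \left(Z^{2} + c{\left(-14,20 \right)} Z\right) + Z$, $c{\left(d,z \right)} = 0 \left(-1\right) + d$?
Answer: $- \frac{832767}{306164} \approx -2.72$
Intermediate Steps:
$c{\left(d,z \right)} = d$ ($c{\left(d,z \right)} = 0 + d = d$)
$V{\left(Z \right)} = Z^{2} - 13 Z$ ($V{\left(Z \right)} = \left(Z^{2} - 14 Z\right) + Z = Z^{2} - 13 Z$)
$\frac{-469072 - 363695}{278150 + V{\left(174 \right)}} = \frac{-469072 - 363695}{278150 + 174 \left(-13 + 174\right)} = - \frac{832767}{278150 + 174 \cdot 161} = - \frac{832767}{278150 + 28014} = - \frac{832767}{306164}$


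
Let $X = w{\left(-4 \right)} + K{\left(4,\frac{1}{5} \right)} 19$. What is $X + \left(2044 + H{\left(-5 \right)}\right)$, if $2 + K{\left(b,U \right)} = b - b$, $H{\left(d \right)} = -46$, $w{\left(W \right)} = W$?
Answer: $1956$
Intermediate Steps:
$K{\left(b,U \right)} = -2$ ($K{\left(b,U \right)} = -2 + \left(b - b\right) = -2 + 0 = -2$)
$X = -42$ ($X = -4 - 38 = -42$)
$X + \left(2044 + H{\left(-5 \right)}\right) = -42 + \left(2044 - 46\right) = -42 + 1998 = 1956$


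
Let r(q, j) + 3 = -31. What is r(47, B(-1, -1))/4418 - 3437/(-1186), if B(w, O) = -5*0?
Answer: 7572171/2619874 ≈ 2.8903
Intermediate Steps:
B(w, O) = 0
r(q, j) = -34 (r(q, j) = -3 - 31 = -34)
r(47, B(-1, -1))/4418 - 3437/(-1186) = -34/4418 - 3437/(-1186) = -34*1/4418 - 3437*(-1/1186) = -17/2209 + 3437/1186 = 7572171/2619874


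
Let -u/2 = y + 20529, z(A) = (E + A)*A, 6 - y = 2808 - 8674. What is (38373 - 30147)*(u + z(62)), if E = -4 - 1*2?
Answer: -405788580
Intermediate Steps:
y = 5872 (y = 6 - (2808 - 8674) = 6 - 1*(-5866) = 6 + 5866 = 5872)
E = -6 (E = -4 - 2 = -6)
z(A) = A*(-6 + A) (z(A) = (-6 + A)*A = A*(-6 + A))
u = -52802 (u = -2*(5872 + 20529) = -2*26401 = -52802)
(38373 - 30147)*(u + z(62)) = (38373 - 30147)*(-52802 + 62*(-6 + 62)) = 8226*(-52802 + 62*56) = 8226*(-52802 + 3472) = 8226*(-49330) = -405788580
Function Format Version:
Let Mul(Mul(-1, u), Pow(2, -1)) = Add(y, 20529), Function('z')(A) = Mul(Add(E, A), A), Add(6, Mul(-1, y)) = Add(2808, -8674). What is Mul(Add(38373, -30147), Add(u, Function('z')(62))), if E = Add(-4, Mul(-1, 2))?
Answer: -405788580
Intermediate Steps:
y = 5872 (y = Add(6, Mul(-1, Add(2808, -8674))) = Add(6, Mul(-1, -5866)) = Add(6, 5866) = 5872)
E = -6 (E = Add(-4, -2) = -6)
Function('z')(A) = Mul(A, Add(-6, A)) (Function('z')(A) = Mul(Add(-6, A), A) = Mul(A, Add(-6, A)))
u = -52802 (u = Mul(-2, Add(5872, 20529)) = Mul(-2, 26401) = -52802)
Mul(Add(38373, -30147), Add(u, Function('z')(62))) = Mul(Add(38373, -30147), Add(-52802, Mul(62, Add(-6, 62)))) = Mul(8226, Add(-52802, Mul(62, 56))) = Mul(8226, Add(-52802, 3472)) = Mul(8226, -49330) = -405788580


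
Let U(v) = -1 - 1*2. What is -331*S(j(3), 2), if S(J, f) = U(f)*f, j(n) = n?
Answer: 1986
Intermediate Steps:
U(v) = -3 (U(v) = -1 - 2 = -3)
S(J, f) = -3*f
-331*S(j(3), 2) = -(-993)*2 = -331*(-6) = 1986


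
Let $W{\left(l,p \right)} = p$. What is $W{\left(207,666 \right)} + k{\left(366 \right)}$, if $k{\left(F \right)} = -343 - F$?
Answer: $-43$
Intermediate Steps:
$W{\left(207,666 \right)} + k{\left(366 \right)} = 666 - 709 = -43$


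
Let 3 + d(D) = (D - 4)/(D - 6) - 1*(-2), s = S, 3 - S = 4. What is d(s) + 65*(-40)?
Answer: -18202/7 ≈ -2600.3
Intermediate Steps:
S = -1 (S = 3 - 1*4 = 3 - 4 = -1)
s = -1
d(D) = -1 + (-4 + D)/(-6 + D) (d(D) = -3 + ((D - 4)/(D - 6) - 1*(-2)) = -3 + ((-4 + D)/(-6 + D) + 2) = -3 + (2 + (-4 + D)/(-6 + D)) = -1 + (-4 + D)/(-6 + D))
d(s) + 65*(-40) = 2/(-6 - 1) + 65*(-40) = 2/(-7) - 2600 = 2*(-⅐) - 2600 = -2/7 - 2600 = -18202/7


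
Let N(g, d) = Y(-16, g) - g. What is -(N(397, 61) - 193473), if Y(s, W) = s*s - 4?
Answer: 193618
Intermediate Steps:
Y(s, W) = -4 + s**2 (Y(s, W) = s**2 - 4 = -4 + s**2)
N(g, d) = 252 - g (N(g, d) = (-4 + (-16)**2) - g = (-4 + 256) - g = 252 - g)
-(N(397, 61) - 193473) = -((252 - 1*397) - 193473) = -((252 - 397) - 193473) = -(-145 - 193473) = -1*(-193618) = 193618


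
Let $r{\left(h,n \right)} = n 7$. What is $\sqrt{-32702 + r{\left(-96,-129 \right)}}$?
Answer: $i \sqrt{33605} \approx 183.32 i$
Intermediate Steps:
$r{\left(h,n \right)} = 7 n$
$\sqrt{-32702 + r{\left(-96,-129 \right)}} = \sqrt{-32702 + 7 \left(-129\right)} = \sqrt{-32702 - 903} = \sqrt{-33605} = i \sqrt{33605}$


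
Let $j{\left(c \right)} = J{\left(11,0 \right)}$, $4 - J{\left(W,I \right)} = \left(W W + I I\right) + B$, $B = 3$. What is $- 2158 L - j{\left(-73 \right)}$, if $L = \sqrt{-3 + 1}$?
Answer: $120 - 2158 i \sqrt{2} \approx 120.0 - 3051.9 i$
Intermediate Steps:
$J{\left(W,I \right)} = 1 - I^{2} - W^{2}$ ($J{\left(W,I \right)} = 4 - \left(\left(W W + I I\right) + 3\right) = 4 - \left(\left(W^{2} + I^{2}\right) + 3\right) = 4 - \left(\left(I^{2} + W^{2}\right) + 3\right) = 4 - \left(3 + I^{2} + W^{2}\right) = 1 - I^{2} - W^{2}$)
$j{\left(c \right)} = -120$ ($j{\left(c \right)} = 1 - 0^{2} - 11^{2} = 1 - 0 - 121 = 1 + 0 - 121 = -120$)
$L = i \sqrt{2}$ ($L = \sqrt{-2} = i \sqrt{2} \approx 1.4142 i$)
$- 2158 L - j{\left(-73 \right)} = - 2158 i \sqrt{2} - -120 = - 2158 i \sqrt{2} + 120 = 120 - 2158 i \sqrt{2}$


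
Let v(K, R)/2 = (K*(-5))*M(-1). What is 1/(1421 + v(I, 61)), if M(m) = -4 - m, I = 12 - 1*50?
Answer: 1/281 ≈ 0.0035587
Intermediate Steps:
I = -38 (I = 12 - 50 = -38)
v(K, R) = 30*K (v(K, R) = 2*((K*(-5))*(-4 - 1*(-1))) = 2*((-5*K)*(-4 + 1)) = 2*(-5*K*(-3)) = 2*(15*K) = 30*K)
1/(1421 + v(I, 61)) = 1/(1421 + 30*(-38)) = 1/(1421 - 1140) = 1/281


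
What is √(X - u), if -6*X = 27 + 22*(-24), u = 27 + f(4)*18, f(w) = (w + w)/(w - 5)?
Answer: √802/2 ≈ 14.160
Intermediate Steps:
f(w) = 2*w/(-5 + w) (f(w) = (2*w)/(-5 + w) = 2*w/(-5 + w))
u = -117 (u = 27 + (2*4/(-5 + 4))*18 = 27 + (2*4/(-1))*18 = 27 + (2*4*(-1))*18 = 27 - 8*18 = 27 - 144 = -117)
X = 167/2 (X = -(27 + 22*(-24))/6 = -(27 - 528)/6 = -⅙*(-501) = 167/2 ≈ 83.500)
√(X - u) = √(167/2 - 1*(-117)) = √(167/2 + 117) = √(401/2) = √802/2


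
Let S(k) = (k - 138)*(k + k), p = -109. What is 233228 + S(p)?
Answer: 287074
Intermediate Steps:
S(k) = 2*k*(-138 + k) (S(k) = (-138 + k)*(2*k) = 2*k*(-138 + k))
233228 + S(p) = 233228 + 2*(-109)*(-138 - 109) = 233228 + 2*(-109)*(-247) = 233228 + 53846 = 287074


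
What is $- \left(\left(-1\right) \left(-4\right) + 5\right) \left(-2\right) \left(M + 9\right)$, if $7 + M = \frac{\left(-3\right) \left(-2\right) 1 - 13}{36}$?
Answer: $\frac{65}{2} \approx 32.5$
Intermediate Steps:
$M = - \frac{259}{36}$ ($M = -7 + \frac{\left(-3\right) \left(-2\right) 1 - 13}{36} = -7 + \left(6 \cdot 1 - 13\right) \frac{1}{36} = -7 + \left(6 - 13\right) \frac{1}{36} = -7 - \frac{7}{36} = - \frac{259}{36} \approx -7.1944$)
$- \left(\left(-1\right) \left(-4\right) + 5\right) \left(-2\right) \left(M + 9\right) = - \left(\left(-1\right) \left(-4\right) + 5\right) \left(-2\right) \left(- \frac{259}{36} + 9\right) = - \frac{\left(4 + 5\right) \left(-2\right) 65}{36} = - \frac{9 \left(-2\right) 65}{36} = - \frac{\left(-18\right) 65}{36} = \left(-1\right) \left(- \frac{65}{2}\right) = \frac{65}{2}$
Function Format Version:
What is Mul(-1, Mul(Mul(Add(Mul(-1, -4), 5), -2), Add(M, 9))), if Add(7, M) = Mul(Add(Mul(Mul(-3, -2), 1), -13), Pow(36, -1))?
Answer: Rational(65, 2) ≈ 32.500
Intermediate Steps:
M = Rational(-259, 36) (M = Add(-7, Mul(Add(Mul(Mul(-3, -2), 1), -13), Pow(36, -1))) = Add(-7, Mul(Add(Mul(6, 1), -13), Rational(1, 36))) = Add(-7, Mul(Add(6, -13), Rational(1, 36))) = Add(-7, Mul(-7, Rational(1, 36))) = Add(-7, Rational(-7, 36)) = Rational(-259, 36) ≈ -7.1944)
Mul(-1, Mul(Mul(Add(Mul(-1, -4), 5), -2), Add(M, 9))) = Mul(-1, Mul(Mul(Add(Mul(-1, -4), 5), -2), Add(Rational(-259, 36), 9))) = Mul(-1, Mul(Mul(Add(4, 5), -2), Rational(65, 36))) = Mul(-1, Mul(Mul(9, -2), Rational(65, 36))) = Mul(-1, Mul(-18, Rational(65, 36))) = Mul(-1, Rational(-65, 2)) = Rational(65, 2)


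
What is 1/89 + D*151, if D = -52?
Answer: -698827/89 ≈ -7852.0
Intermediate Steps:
1/89 + D*151 = 1/89 - 52*151 = 1/89 - 7852 = -698827/89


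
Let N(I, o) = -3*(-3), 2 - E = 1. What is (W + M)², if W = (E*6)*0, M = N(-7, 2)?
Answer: 81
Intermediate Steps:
E = 1 (E = 2 - 1*1 = 2 - 1 = 1)
N(I, o) = 9
M = 9
W = 0 (W = (1*6)*0 = 6*0 = 0)
(W + M)² = (0 + 9)² = 9² = 81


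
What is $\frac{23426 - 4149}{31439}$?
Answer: $\frac{19277}{31439} \approx 0.61316$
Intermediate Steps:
$\frac{23426 - 4149}{31439} = 19277 \cdot \frac{1}{31439} = \frac{19277}{31439}$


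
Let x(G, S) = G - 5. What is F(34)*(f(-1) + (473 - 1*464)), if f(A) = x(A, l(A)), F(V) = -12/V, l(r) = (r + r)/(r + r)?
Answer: -18/17 ≈ -1.0588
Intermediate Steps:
l(r) = 1 (l(r) = (2*r)/((2*r)) = (2*r)*(1/(2*r)) = 1)
x(G, S) = -5 + G
f(A) = -5 + A
F(34)*(f(-1) + (473 - 1*464)) = (-12/34)*((-5 - 1) + (473 - 1*464)) = (-12*1/34)*(-6 + (473 - 464)) = -6*(-6 + 9)/17 = -6/17*3 = -18/17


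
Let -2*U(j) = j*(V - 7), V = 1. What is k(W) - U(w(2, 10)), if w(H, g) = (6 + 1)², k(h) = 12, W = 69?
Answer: -135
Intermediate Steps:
w(H, g) = 49 (w(H, g) = 7² = 49)
U(j) = 3*j (U(j) = -j*(1 - 7)/2 = -j*(-6)/2 = -(-3)*j = 3*j)
k(W) - U(w(2, 10)) = 12 - 3*49 = 12 - 1*147 = 12 - 147 = -135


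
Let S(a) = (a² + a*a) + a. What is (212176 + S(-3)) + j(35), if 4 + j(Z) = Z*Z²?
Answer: 255062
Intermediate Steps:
j(Z) = -4 + Z³ (j(Z) = -4 + Z*Z² = -4 + Z³)
S(a) = a + 2*a² (S(a) = (a² + a²) + a = 2*a² + a = a + 2*a²)
(212176 + S(-3)) + j(35) = (212176 - 3*(1 + 2*(-3))) + (-4 + 35³) = (212176 - 3*(1 - 6)) + (-4 + 42875) = (212176 - 3*(-5)) + 42871 = (212176 + 15) + 42871 = 212191 + 42871 = 255062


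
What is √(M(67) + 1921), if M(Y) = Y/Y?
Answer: 31*√2 ≈ 43.841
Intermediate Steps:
M(Y) = 1
√(M(67) + 1921) = √(1 + 1921) = √1922 = 31*√2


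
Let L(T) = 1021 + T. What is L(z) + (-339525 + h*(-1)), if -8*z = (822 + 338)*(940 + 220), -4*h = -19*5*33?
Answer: -2029951/4 ≈ -5.0749e+5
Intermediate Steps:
h = 3135/4 (h = -(-19*5)*33/4 = -(-95)*33/4 = -¼*(-3135) = 3135/4 ≈ 783.75)
z = -168200 (z = -(822 + 338)*(940 + 220)/8 = -145*1160 = -⅛*1345600 = -168200)
L(z) + (-339525 + h*(-1)) = (1021 - 168200) + (-339525 + (3135/4)*(-1)) = -167179 + (-339525 - 3135/4) = -167179 - 1361235/4 = -2029951/4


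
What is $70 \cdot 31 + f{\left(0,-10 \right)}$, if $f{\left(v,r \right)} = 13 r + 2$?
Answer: $2042$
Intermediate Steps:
$f{\left(v,r \right)} = 2 + 13 r$
$70 \cdot 31 + f{\left(0,-10 \right)} = 70 \cdot 31 + \left(2 + 13 \left(-10\right)\right) = 2170 + \left(2 - 130\right) = 2170 - 128 = 2042$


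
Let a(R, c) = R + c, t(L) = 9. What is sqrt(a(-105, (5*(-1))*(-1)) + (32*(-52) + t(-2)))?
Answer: 3*I*sqrt(195) ≈ 41.893*I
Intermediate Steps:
sqrt(a(-105, (5*(-1))*(-1)) + (32*(-52) + t(-2))) = sqrt((-105 + (5*(-1))*(-1)) + (32*(-52) + 9)) = sqrt((-105 - 5*(-1)) + (-1664 + 9)) = sqrt((-105 + 5) - 1655) = sqrt(-100 - 1655) = sqrt(-1755) = 3*I*sqrt(195)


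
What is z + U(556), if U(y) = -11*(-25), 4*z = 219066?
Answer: 110083/2 ≈ 55042.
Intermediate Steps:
z = 109533/2 (z = (¼)*219066 = 109533/2 ≈ 54767.)
U(y) = 275
z + U(556) = 109533/2 + 275 = 110083/2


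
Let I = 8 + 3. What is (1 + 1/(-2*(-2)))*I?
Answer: 55/4 ≈ 13.750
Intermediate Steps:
I = 11
(1 + 1/(-2*(-2)))*I = (1 + 1/(-2*(-2)))*11 = (1 + 1/4)*11 = (1 + ¼)*11 = (5/4)*11 = 55/4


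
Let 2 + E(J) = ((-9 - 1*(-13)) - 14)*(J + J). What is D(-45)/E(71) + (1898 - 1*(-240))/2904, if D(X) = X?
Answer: 88081/114708 ≈ 0.76787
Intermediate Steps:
E(J) = -2 - 20*J (E(J) = -2 + ((-9 - 1*(-13)) - 14)*(J + J) = -2 + ((-9 + 13) - 14)*(2*J) = -2 + (4 - 14)*(2*J) = -2 - 20*J)
D(-45)/E(71) + (1898 - 1*(-240))/2904 = -45/(-2 - 20*71) + (1898 - 1*(-240))/2904 = -45/(-2 - 1420) + (1898 + 240)*(1/2904) = -45/(-1422) + 2138*(1/2904) = -45*(-1/1422) + 1069/1452 = 5/158 + 1069/1452 = 88081/114708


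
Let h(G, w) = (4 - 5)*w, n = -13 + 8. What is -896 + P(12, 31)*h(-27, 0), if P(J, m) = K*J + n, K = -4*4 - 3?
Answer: -896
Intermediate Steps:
n = -5
h(G, w) = -w
K = -19 (K = -16 - 3 = -19)
P(J, m) = -5 - 19*J (P(J, m) = -19*J - 5 = -5 - 19*J)
-896 + P(12, 31)*h(-27, 0) = -896 + (-5 - 19*12)*(-1*0) = -896 + (-5 - 228)*0 = -896 - 233*0 = -896 + 0 = -896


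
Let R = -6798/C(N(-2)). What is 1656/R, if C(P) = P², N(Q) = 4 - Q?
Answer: -9936/1133 ≈ -8.7696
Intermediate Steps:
R = -1133/6 (R = -6798/(4 - 1*(-2))² = -6798/(4 + 2)² = -6798/(6²) = -6798/36 = -6798*1/36 = -1133/6 ≈ -188.83)
1656/R = 1656/(-1133/6) = 1656*(-6/1133) = -9936/1133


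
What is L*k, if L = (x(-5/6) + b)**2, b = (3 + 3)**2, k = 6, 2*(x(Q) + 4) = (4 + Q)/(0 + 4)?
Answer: 2418025/384 ≈ 6296.9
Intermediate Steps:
x(Q) = -7/2 + Q/8 (x(Q) = -4 + ((4 + Q)/(0 + 4))/2 = -4 + ((4 + Q)/4)/2 = -4 + ((4 + Q)*(1/4))/2 = -4 + (1 + Q/4)/2 = -4 + (1/2 + Q/8) = -7/2 + Q/8)
b = 36 (b = 6**2 = 36)
L = 2418025/2304 (L = ((-7/2 + (-5/6)/8) + 36)**2 = ((-7/2 + (-5*1/6)/8) + 36)**2 = ((-7/2 + (1/8)*(-5/6)) + 36)**2 = ((-7/2 - 5/48) + 36)**2 = (-173/48 + 36)**2 = (1555/48)**2 = 2418025/2304 ≈ 1049.5)
L*k = (2418025/2304)*6 = 2418025/384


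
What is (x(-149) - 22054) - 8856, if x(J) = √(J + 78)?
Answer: -30910 + I*√71 ≈ -30910.0 + 8.4261*I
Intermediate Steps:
x(J) = √(78 + J)
(x(-149) - 22054) - 8856 = (√(78 - 149) - 22054) - 8856 = (√(-71) - 22054) - 8856 = (I*√71 - 22054) - 8856 = (-22054 + I*√71) - 8856 = -30910 + I*√71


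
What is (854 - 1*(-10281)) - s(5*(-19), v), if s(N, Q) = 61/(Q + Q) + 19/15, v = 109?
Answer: 36406393/3270 ≈ 11133.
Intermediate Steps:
s(N, Q) = 19/15 + 61/(2*Q) (s(N, Q) = 61/((2*Q)) + 19*(1/15) = 61*(1/(2*Q)) + 19/15 = 61/(2*Q) + 19/15 = 19/15 + 61/(2*Q))
(854 - 1*(-10281)) - s(5*(-19), v) = (854 - 1*(-10281)) - (915 + 38*109)/(30*109) = (854 + 10281) - (915 + 4142)/(30*109) = 11135 - 5057/(30*109) = 11135 - 1*5057/3270 = 11135 - 5057/3270 = 36406393/3270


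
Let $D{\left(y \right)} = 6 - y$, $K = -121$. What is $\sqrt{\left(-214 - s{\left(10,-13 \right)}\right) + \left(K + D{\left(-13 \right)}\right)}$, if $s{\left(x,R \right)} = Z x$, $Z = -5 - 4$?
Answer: $i \sqrt{226} \approx 15.033 i$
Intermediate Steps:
$Z = -9$
$s{\left(x,R \right)} = - 9 x$
$\sqrt{\left(-214 - s{\left(10,-13 \right)}\right) + \left(K + D{\left(-13 \right)}\right)} = \sqrt{\left(-214 - \left(-9\right) 10\right) + \left(-121 + \left(6 - -13\right)\right)} = \sqrt{\left(-214 - -90\right) + \left(-121 + \left(6 + 13\right)\right)} = \sqrt{\left(-214 + 90\right) + \left(-121 + 19\right)} = \sqrt{-124 - 102} = \sqrt{-226} = i \sqrt{226}$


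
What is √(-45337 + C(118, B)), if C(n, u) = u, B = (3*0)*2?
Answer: I*√45337 ≈ 212.92*I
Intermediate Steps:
B = 0 (B = 0*2 = 0)
√(-45337 + C(118, B)) = √(-45337 + 0) = √(-45337) = I*√45337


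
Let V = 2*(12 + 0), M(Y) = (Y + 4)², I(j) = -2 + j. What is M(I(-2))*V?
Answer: 0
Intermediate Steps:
M(Y) = (4 + Y)²
V = 24 (V = 2*12 = 24)
M(I(-2))*V = (4 + (-2 - 2))²*24 = (4 - 4)²*24 = 0²*24 = 0*24 = 0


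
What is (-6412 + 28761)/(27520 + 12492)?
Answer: 22349/40012 ≈ 0.55856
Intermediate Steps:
(-6412 + 28761)/(27520 + 12492) = 22349/40012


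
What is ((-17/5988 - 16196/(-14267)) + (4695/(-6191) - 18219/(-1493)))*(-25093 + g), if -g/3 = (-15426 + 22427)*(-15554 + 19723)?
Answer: -217464460987254672260150/197412693161937 ≈ -1.1016e+9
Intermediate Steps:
g = -87561507 (g = -3*(-15426 + 22427)*(-15554 + 19723) = -21003*4169 = -3*29187169 = -87561507)
((-17/5988 - 16196/(-14267)) + (4695/(-6191) - 18219/(-1493)))*(-25093 + g) = ((-17/5988 - 16196/(-14267)) + (4695/(-6191) - 18219/(-1493)))*(-25093 - 87561507) = ((-17*1/5988 - 16196*(-1/14267)) + (4695*(-1/6191) - 18219*(-1/1493)))*(-87586600) = ((-17/5988 + 16196/14267) + (-4695/6191 + 18219/1493))*(-87586600) = (96739109/85430796 + 105784194/9243163)*(-87586600) = (9931403250600191/789650772647748)*(-87586600) = -217464460987254672260150/197412693161937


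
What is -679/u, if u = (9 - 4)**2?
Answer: -679/25 ≈ -27.160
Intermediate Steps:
u = 25 (u = 5**2 = 25)
-679/u = -679/25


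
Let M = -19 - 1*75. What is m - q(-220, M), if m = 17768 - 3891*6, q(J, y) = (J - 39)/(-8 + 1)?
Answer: -5615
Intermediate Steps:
M = -94 (M = -19 - 75 = -94)
q(J, y) = 39/7 - J/7 (q(J, y) = (-39 + J)/(-7) = (-39 + J)*(-⅐) = 39/7 - J/7)
m = -5578 (m = 17768 - 23346 = -5578)
m - q(-220, M) = -5578 - (39/7 - ⅐*(-220)) = -5578 - (39/7 + 220/7) = -5578 - 1*37 = -5578 - 37 = -5615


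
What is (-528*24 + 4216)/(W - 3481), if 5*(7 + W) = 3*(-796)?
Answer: 10570/4957 ≈ 2.1323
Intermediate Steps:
W = -2423/5 (W = -7 + (3*(-796))/5 = -7 + (⅕)*(-2388) = -7 - 2388/5 = -2423/5 ≈ -484.60)
(-528*24 + 4216)/(W - 3481) = (-528*24 + 4216)/(-2423/5 - 3481) = (-12672 + 4216)/(-19828/5) = -8456*(-5/19828) = 10570/4957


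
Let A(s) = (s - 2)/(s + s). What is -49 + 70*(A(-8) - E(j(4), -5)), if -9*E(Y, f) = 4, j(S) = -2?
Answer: 931/36 ≈ 25.861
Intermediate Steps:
A(s) = (-2 + s)/(2*s) (A(s) = (-2 + s)/((2*s)) = (-2 + s)*(1/(2*s)) = (-2 + s)/(2*s))
E(Y, f) = -4/9 (E(Y, f) = -1/9*4 = -4/9)
-49 + 70*(A(-8) - E(j(4), -5)) = -49 + 70*((1/2)*(-2 - 8)/(-8) - 1*(-4/9)) = -49 + 70*((1/2)*(-1/8)*(-10) + 4/9) = -49 + 70*(5/8 + 4/9) = -49 + 70*(77/72) = -49 + 2695/36 = 931/36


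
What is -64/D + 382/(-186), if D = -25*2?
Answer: -1799/2325 ≈ -0.77376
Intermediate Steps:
D = -50
-64/D + 382/(-186) = -64/(-50) + 382/(-186) = -64*(-1/50) + 382*(-1/186) = 32/25 - 191/93 = -1799/2325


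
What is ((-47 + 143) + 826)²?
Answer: 850084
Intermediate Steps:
((-47 + 143) + 826)² = (96 + 826)² = 922² = 850084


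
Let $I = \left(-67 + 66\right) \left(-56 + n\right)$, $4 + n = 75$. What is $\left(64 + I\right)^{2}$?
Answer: $2401$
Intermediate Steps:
$n = 71$ ($n = -4 + 75 = 71$)
$I = -15$ ($I = \left(-67 + 66\right) \left(-56 + 71\right) = \left(-1\right) 15 = -15$)
$\left(64 + I\right)^{2} = \left(64 - 15\right)^{2} = 49^{2} = 2401$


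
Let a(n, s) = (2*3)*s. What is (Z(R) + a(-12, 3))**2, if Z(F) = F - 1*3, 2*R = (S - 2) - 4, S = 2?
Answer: 169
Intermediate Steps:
a(n, s) = 6*s
R = -2 (R = ((2 - 2) - 4)/2 = (0 - 4)/2 = (1/2)*(-4) = -2)
Z(F) = -3 + F (Z(F) = F - 3 = -3 + F)
(Z(R) + a(-12, 3))**2 = ((-3 - 2) + 6*3)**2 = (-5 + 18)**2 = 13**2 = 169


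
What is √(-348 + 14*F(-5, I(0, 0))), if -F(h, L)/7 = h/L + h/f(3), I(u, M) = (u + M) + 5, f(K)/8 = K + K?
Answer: I*√34530/12 ≈ 15.485*I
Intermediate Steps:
f(K) = 16*K (f(K) = 8*(K + K) = 8*(2*K) = 16*K)
I(u, M) = 5 + M + u (I(u, M) = (M + u) + 5 = 5 + M + u)
F(h, L) = -7*h/48 - 7*h/L (F(h, L) = -7*(h/L + h/((16*3))) = -7*(h/L + h/48) = -7*(h/48 + h/L) = -7*h/48 - 7*h/L)
√(-348 + 14*F(-5, I(0, 0))) = √(-348 + 14*((7/48)*(-5)*(-48 - (5 + 0 + 0))/(5 + 0 + 0))) = √(-348 + 14*((7/48)*(-5)*(-48 - 1*5)/5)) = √(-348 + 14*((7/48)*(-5)*(⅕)*(-48 - 5))) = √(-348 + 14*((7/48)*(-5)*(⅕)*(-53))) = √(-348 + 14*(371/48)) = √(-348 + 2597/24) = √(-5755/24) = I*√34530/12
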